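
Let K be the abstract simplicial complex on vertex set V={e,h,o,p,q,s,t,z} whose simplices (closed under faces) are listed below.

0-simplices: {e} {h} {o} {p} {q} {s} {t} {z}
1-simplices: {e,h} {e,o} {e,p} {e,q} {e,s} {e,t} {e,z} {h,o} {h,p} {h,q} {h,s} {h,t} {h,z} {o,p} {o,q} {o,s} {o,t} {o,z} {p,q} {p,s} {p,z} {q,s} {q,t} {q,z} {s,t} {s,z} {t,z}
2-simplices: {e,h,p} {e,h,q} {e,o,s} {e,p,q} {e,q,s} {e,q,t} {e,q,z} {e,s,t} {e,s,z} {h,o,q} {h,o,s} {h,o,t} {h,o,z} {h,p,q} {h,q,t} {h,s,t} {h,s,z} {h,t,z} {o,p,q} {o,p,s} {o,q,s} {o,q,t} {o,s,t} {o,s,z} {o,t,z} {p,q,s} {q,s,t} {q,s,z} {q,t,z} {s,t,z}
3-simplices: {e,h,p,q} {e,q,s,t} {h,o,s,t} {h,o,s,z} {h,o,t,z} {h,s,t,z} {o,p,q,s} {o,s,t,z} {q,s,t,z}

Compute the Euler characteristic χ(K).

n_0=8 n_1=27 n_2=30 n_3=9
χ=+8−27+30−9=2

χ(K)=2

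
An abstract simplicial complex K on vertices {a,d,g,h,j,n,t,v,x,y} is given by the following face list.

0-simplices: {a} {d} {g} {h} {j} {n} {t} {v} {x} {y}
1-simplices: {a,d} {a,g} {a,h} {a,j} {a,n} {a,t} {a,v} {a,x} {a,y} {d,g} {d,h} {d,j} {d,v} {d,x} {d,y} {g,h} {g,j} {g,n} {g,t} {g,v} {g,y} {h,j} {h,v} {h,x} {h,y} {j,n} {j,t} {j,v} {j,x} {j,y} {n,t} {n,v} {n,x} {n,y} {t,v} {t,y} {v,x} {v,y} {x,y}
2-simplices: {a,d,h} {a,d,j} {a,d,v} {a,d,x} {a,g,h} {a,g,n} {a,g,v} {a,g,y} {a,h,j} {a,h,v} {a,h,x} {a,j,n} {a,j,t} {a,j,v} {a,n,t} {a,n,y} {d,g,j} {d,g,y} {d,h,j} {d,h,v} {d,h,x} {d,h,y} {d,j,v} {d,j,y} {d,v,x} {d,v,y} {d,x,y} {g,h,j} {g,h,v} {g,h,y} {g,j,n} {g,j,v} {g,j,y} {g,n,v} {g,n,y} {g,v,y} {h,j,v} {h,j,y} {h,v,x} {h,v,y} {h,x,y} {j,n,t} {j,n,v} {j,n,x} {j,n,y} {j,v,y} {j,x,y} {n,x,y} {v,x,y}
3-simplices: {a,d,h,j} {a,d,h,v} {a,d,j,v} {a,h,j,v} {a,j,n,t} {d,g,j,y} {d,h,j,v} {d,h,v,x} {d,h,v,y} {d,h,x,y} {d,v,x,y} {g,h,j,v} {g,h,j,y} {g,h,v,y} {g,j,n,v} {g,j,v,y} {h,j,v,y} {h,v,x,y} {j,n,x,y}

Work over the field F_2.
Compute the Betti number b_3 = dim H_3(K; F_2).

n_0=10 n_1=39 n_2=49 n_3=19  [Z2]
∂1: piv[ad,ag,ah,aj,an,at,av,ax,ay] rk=9  ker:dg,dh,dj,dv,dx,dy,gh,gj,gn,gt,gv,gy,hj,hv,hx,hy,jn,jt,jv,jx,jy,nt,nv,nx,ny,tv,ty,vx,vy,xy
∂2: piv[adh,adj,adv,adx,agh,agn,agv,agy,ahj,ahv,ahx,ajn,ajt,ajv,ant,any,dgj,dgy,dhy,djy,dvx,dvy,dxy,ghj,gnv,jnx,jxy] rk=27  ker:dhj,dhv,dhx,djv,ghv,ghy,gjn,gjv,gjy,gny,gvy,hjv,hjy,hvx,hvy,hxy,jnt,jnv,jny,jvy,nxy,vxy
∂3: piv[adhj,adhv,adjv,ahjv,ajnt,dgjy,dhvx,dhvy,dhxy,dvxy,ghjv,ghjy,ghvy,gjnv,gjvy,jnxy] rk=16  ker:dhjv,hjvy,hvxy
b_3=(19−16)−0=3

b_3=3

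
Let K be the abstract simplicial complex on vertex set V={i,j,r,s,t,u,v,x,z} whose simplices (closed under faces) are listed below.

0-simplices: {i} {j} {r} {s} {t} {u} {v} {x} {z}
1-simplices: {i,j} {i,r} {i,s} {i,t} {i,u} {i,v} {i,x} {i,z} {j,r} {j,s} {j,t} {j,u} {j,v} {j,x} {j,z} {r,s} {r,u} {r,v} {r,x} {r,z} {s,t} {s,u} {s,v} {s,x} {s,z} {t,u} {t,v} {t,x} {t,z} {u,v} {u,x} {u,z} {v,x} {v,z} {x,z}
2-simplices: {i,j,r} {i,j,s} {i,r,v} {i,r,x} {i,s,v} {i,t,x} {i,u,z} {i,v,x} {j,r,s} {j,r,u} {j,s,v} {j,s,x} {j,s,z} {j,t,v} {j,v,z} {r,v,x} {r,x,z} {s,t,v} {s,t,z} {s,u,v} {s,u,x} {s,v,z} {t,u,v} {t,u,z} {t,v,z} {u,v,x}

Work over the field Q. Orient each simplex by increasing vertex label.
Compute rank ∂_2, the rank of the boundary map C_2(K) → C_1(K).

n_0=9 n_1=35 n_2=26  [Q]
∂1: piv[ij,ir,is,it,iu,iv,ix,iz] rk=8  ker:jr,js,jt,ju,jv,jx,jz,rs,ru,rv,rx,rz,st,su,sv,sx,sz,tu,tv,tx,tz,uv,ux,uz,vx,vz,xz
∂2: piv[ijr,ijs,irv,irx,isv,itx,iuz,ivx,jrs,jru,jsv,jsx,jsz,jtv,jvz,rxz,stv,stz,suv,sux,tuv,tuz,uvx] rk=23  ker:rvx,svz,tvz
rk∂_2=23

rank∂_2=23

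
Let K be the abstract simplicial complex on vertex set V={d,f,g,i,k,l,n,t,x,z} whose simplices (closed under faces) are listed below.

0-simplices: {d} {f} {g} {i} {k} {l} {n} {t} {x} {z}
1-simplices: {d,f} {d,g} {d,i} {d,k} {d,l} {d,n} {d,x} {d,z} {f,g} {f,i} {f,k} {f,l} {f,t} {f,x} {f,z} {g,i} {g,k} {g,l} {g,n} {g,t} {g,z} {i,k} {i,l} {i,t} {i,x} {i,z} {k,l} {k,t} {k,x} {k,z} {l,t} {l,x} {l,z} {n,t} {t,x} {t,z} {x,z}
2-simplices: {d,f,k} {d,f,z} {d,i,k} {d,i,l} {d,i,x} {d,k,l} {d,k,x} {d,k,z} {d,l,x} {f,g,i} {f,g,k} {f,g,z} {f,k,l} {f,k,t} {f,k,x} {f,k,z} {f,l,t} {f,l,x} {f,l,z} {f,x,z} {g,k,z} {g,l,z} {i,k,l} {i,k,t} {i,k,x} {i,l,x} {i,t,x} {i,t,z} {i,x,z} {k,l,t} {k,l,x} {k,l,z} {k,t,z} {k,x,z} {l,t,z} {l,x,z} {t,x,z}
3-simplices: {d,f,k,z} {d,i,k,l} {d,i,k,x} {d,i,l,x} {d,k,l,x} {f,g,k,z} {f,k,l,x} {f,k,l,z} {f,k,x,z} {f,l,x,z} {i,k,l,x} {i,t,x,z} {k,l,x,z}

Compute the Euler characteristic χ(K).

χ(K)=-3

n_0=10 n_1=37 n_2=37 n_3=13
χ=+10−37+37−13=-3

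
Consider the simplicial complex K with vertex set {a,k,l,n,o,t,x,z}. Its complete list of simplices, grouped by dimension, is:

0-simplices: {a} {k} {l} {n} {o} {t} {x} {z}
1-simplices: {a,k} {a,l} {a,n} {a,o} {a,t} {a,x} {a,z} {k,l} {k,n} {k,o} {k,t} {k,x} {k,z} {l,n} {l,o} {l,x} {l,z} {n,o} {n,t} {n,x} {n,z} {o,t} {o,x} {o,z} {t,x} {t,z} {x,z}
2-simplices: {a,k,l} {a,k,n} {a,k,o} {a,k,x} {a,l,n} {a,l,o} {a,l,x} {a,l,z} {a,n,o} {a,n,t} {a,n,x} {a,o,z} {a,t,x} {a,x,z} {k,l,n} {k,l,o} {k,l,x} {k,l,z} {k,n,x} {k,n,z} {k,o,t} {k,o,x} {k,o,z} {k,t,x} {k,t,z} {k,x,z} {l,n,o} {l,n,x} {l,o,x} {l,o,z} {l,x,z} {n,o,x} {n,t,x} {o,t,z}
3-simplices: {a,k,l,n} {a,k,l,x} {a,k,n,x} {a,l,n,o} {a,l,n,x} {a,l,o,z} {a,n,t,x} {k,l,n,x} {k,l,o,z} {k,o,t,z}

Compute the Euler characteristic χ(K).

χ(K)=5

n_0=8 n_1=27 n_2=34 n_3=10
χ=+8−27+34−10=5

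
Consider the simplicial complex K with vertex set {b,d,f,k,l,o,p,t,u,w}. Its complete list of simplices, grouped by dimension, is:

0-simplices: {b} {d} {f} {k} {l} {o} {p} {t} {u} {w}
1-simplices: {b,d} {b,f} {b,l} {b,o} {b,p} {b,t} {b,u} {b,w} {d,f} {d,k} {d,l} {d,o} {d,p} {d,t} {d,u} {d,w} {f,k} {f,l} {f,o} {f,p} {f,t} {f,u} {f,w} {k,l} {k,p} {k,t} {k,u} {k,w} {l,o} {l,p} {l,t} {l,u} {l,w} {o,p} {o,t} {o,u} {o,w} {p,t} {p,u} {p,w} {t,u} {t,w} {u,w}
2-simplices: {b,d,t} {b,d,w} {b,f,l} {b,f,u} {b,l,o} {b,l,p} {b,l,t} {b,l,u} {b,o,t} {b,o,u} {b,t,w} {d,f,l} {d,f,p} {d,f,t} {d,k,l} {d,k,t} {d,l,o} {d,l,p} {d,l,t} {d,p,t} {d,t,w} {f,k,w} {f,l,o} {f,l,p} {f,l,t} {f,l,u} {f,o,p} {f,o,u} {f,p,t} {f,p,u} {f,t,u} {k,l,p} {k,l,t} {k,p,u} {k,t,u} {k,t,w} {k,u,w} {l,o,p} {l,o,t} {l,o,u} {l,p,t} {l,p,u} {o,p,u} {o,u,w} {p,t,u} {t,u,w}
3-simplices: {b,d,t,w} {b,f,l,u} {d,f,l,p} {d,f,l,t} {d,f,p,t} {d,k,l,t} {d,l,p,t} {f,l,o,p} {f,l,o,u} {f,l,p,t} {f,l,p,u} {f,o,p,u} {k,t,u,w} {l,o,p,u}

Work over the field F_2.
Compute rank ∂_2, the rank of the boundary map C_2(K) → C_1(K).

rank∂_2=30

n_0=10 n_1=43 n_2=46 n_3=14  [Z2]
∂1: piv[bd,bf,bl,bo,bp,bt,bu,bw,dk] rk=9  ker:df,dl,do,dp,dt,du,dw,fk,fl,fo,fp,ft,fu,fw,kl,kp,kt,ku,kw,lo,lp,lt,lu,lw,op,ot,ou,ow,pt,pu,pw,tu,tw,uw
∂2: piv[bdt,bdw,bfl,bfu,blo,blp,blt,blu,bot,bou,btw,dfl,dfp,dft,dkl,dkt,dlo,dlp,dlt,dpt,fkw,flo,fop,fpu,ftu,klp,kpu,ktw,kuw,ouw] rk=30  ker:dtw,flp,flt,flu,fou,fpt,klt,ktu,lop,lot,lou,lpt,lpu,opu,ptu,tuw
∂3: piv[bdtw,bflu,dflp,dflt,dfpt,dklt,dlpt,flop,flou,flpu,fopu,ktuw] rk=12  ker:flpt,lopu
rk∂_2=30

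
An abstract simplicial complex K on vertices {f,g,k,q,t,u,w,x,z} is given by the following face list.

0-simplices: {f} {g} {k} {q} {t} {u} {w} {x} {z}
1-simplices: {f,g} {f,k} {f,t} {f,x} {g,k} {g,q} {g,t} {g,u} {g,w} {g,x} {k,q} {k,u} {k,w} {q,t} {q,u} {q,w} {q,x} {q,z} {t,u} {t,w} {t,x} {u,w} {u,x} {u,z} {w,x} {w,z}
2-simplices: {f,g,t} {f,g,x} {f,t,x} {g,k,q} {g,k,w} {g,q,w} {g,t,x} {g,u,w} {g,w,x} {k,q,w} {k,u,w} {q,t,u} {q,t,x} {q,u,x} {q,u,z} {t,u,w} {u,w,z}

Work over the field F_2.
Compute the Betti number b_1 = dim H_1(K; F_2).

b_1=3

n_0=9 n_1=26 n_2=17  [Z2]
∂1: piv[fg,fk,ft,fx,gq,gu,gw,qz] rk=8  ker:gk,gt,gx,kq,ku,kw,qt,qu,qw,qx,tu,tw,tx,uw,ux,uz,wx,wz
∂2: piv[fgt,fgx,ftx,gkq,gkw,gqw,guw,gwx,kuw,qtu,qtx,qux,quz,tuw,uwz] rk=15  ker:gtx,kqw
b_1=(26−8)−15=3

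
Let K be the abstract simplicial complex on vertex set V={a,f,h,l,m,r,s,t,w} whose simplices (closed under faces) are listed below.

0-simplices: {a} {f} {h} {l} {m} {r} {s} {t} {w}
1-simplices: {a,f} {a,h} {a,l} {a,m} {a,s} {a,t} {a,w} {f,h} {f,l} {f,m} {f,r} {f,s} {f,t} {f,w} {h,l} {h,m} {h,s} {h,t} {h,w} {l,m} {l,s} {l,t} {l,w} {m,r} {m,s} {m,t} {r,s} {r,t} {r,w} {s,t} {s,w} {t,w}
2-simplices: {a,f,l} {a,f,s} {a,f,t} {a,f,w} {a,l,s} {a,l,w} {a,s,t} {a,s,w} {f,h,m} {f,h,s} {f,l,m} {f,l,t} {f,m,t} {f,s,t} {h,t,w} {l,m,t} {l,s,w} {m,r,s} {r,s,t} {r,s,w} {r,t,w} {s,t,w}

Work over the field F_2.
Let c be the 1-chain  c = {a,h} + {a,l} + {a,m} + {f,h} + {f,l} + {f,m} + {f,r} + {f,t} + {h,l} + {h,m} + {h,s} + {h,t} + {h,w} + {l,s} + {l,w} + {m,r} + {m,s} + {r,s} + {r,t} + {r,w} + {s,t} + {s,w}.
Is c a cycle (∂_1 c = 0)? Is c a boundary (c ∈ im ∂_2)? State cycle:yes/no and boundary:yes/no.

cycle:no boundary:no

n_0=9 n_1=32 n_2=22  [Z2]
∂1: piv[af,ah,al,am,as,at,aw,fr] rk=8  ker:fh,fl,fm,fs,ft,fw,hl,hm,hs,ht,hw,lm,ls,lt,lw,mr,ms,mt,rs,rt,rw,st,sw,tw
∂2: piv[afl,afs,aft,afw,als,alw,ast,asw,fhm,fhs,flm,flt,fmt,htw,mrs,rst,rsw,rtw] rk=18  ker:fst,lmt,lsw,stw
∂1c = {a} + {f} + {h} + {l} + {m} + {r}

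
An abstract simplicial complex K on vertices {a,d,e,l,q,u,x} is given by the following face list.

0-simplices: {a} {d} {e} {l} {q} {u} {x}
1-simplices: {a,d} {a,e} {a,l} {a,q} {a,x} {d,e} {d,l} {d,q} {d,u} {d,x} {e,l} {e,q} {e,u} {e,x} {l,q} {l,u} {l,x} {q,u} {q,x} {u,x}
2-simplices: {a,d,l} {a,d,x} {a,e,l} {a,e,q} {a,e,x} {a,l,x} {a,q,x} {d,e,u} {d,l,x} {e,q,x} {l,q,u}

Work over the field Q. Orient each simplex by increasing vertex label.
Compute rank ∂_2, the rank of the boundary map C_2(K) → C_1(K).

n_0=7 n_1=20 n_2=11  [Q]
∂1: piv[ad,ae,al,aq,ax,du] rk=6  ker:de,dl,dq,dx,el,eq,eu,ex,lq,lu,lx,qu,qx,ux
∂2: piv[adl,adx,ael,aeq,aex,alx,aqx,deu,lqu] rk=9  ker:dlx,eqx
rk∂_2=9

rank∂_2=9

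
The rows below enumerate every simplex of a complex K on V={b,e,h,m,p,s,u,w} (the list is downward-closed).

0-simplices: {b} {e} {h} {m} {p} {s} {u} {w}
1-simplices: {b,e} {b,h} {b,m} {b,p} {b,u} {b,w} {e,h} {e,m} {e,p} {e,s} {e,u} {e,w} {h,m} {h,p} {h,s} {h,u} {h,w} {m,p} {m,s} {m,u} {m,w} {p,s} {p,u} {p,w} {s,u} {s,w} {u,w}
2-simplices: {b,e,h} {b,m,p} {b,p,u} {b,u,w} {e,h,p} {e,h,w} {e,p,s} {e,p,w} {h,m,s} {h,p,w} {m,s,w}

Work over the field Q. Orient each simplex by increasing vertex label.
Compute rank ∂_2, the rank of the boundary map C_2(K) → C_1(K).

rank∂_2=10

n_0=8 n_1=27 n_2=11  [Q]
∂1: piv[be,bh,bm,bp,bu,bw,es] rk=7  ker:eh,em,ep,eu,ew,hm,hp,hs,hu,hw,mp,ms,mu,mw,ps,pu,pw,su,sw,uw
∂2: piv[beh,bmp,bpu,buw,ehp,ehw,eps,epw,hms,msw] rk=10  ker:hpw
rk∂_2=10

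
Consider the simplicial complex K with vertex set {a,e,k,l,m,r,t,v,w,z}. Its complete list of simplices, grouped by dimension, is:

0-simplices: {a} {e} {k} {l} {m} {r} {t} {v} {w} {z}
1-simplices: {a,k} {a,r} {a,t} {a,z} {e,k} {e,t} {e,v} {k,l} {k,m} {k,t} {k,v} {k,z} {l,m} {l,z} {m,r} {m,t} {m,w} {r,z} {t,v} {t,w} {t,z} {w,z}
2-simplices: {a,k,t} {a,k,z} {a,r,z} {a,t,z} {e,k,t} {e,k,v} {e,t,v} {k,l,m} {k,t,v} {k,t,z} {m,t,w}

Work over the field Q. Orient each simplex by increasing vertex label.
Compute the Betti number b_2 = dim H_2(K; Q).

n_0=10 n_1=22 n_2=11  [Q]
∂1: piv[ak,ar,at,az,ek,ev,kl,km,mw] rk=9  ker:et,kt,kv,kz,lm,lz,mr,mt,rz,tv,tw,tz,wz
∂2: piv[akt,akz,arz,atz,ekt,ekv,etv,klm,mtw] rk=9  ker:ktv,ktz
b_2=(11−9)−0=2

b_2=2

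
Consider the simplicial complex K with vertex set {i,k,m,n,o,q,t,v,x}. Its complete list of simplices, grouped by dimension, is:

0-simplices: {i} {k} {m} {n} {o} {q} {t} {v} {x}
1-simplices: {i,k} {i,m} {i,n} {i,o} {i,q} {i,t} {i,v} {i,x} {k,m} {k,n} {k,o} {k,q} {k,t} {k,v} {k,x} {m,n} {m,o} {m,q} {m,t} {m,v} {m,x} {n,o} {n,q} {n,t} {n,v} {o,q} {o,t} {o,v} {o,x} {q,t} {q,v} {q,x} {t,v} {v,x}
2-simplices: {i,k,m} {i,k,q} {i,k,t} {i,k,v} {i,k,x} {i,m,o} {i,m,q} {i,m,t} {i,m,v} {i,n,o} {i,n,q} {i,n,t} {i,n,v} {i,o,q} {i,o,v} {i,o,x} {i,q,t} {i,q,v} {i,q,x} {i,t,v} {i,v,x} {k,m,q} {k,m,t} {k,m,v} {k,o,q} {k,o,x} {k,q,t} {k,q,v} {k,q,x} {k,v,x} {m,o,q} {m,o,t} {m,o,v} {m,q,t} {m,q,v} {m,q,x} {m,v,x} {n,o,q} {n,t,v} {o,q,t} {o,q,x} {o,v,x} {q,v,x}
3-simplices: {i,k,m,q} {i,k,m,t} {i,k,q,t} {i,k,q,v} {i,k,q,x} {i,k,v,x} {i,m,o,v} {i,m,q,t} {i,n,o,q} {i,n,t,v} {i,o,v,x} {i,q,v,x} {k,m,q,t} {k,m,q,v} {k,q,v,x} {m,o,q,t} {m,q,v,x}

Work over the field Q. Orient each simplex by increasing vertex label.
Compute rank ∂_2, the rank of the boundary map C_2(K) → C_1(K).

n_0=9 n_1=34 n_2=43 n_3=17  [Q]
∂1: piv[ik,im,in,io,iq,it,iv,ix] rk=8  ker:km,kn,ko,kq,kt,kv,kx,mn,mo,mq,mt,mv,mx,no,nq,nt,nv,oq,ot,ov,ox,qt,qv,qx,tv,vx
∂2: piv[ikm,ikq,ikt,ikv,ikx,imo,imq,imt,imv,ino,inq,int,inv,ioq,iov,iox,iqt,iqv,iqx,itv,ivx,koq,mot,mqx] rk=24  ker:kmq,kmt,kmv,kox,kqt,kqv,kqx,kvx,moq,mov,mqt,mqv,mvx,noq,ntv,oqt,oqx,ovx,qvx
∂3: piv[ikmq,ikmt,ikqt,ikqv,ikqx,ikvx,imov,imqt,inoq,intv,iovx,iqvx,kmqv,moqt,mqvx] rk=15  ker:kmqt,kqvx
rk∂_2=24

rank∂_2=24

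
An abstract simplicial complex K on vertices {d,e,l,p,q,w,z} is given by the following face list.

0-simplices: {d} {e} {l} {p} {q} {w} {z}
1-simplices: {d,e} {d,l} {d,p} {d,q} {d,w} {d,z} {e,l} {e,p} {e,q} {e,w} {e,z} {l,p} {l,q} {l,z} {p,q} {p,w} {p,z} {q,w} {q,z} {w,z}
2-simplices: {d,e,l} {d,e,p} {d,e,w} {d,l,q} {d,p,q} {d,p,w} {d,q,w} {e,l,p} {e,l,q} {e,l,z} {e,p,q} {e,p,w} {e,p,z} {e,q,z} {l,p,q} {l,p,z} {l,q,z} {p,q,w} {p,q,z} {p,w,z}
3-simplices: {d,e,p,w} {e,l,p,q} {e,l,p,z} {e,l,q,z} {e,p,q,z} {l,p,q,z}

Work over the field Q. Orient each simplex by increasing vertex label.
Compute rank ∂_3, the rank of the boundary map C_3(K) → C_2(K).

rank∂_3=5

n_0=7 n_1=20 n_2=20 n_3=6  [Q]
∂1: piv[de,dl,dp,dq,dw,dz] rk=6  ker:el,ep,eq,ew,ez,lp,lq,lz,pq,pw,pz,qw,qz,wz
∂2: piv[del,dep,dew,dlq,dpq,dpw,dqw,elp,elq,elz,epz,eqz,pwz] rk=13  ker:epq,epw,lpq,lpz,lqz,pqw,pqz
∂3: piv[depw,elpq,elpz,elqz,epqz] rk=5  ker:lpqz
rk∂_3=5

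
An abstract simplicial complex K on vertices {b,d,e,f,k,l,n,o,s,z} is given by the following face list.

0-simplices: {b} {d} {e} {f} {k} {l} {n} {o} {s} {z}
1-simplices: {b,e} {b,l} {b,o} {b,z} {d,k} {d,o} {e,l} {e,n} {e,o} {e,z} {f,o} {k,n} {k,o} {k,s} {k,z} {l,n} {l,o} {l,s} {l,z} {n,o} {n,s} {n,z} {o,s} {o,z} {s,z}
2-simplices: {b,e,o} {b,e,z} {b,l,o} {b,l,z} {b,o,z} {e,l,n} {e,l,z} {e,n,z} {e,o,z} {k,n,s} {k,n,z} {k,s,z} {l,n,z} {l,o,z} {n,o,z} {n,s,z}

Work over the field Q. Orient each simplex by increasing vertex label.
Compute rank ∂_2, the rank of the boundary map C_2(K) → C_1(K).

rank∂_2=12

n_0=10 n_1=25 n_2=16  [Q]
∂1: piv[be,bl,bo,bz,dk,do,en,fo,ks] rk=9  ker:el,eo,ez,kn,ko,kz,ln,lo,ls,lz,no,ns,nz,os,oz,sz
∂2: piv[beo,bez,blo,blz,boz,eln,elz,enz,kns,knz,ksz,noz] rk=12  ker:eoz,lnz,loz,nsz
rk∂_2=12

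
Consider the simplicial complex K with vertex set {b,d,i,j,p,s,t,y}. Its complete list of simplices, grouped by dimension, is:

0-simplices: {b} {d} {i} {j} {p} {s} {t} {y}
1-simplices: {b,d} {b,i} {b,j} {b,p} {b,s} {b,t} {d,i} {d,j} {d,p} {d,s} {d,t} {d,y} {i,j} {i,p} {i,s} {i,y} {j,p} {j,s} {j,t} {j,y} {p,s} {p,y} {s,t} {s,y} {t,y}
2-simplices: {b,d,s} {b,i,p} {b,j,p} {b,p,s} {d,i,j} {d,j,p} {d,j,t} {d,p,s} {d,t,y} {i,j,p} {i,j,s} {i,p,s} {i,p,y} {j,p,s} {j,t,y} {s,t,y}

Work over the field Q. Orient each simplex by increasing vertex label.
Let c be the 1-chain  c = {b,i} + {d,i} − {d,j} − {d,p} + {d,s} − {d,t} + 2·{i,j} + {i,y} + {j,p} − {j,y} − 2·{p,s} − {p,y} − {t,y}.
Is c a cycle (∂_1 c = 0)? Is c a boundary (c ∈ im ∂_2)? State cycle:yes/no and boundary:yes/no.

n_0=8 n_1=25 n_2=16  [Q]
∂1: piv[bd,bi,bj,bp,bs,bt,dy] rk=7  ker:di,dj,dp,ds,dt,ij,ip,is,iy,jp,js,jt,jy,ps,py,st,sy,ty
∂2: piv[bds,bip,bjp,bps,dij,djp,djt,dps,dty,ijp,ijs,ips,ipy,jty,sty] rk=15  ker:jps
∂1c = −{b} + {d} − {i} + {j} + 3·{p} − {s} − 2·{y}

cycle:no boundary:no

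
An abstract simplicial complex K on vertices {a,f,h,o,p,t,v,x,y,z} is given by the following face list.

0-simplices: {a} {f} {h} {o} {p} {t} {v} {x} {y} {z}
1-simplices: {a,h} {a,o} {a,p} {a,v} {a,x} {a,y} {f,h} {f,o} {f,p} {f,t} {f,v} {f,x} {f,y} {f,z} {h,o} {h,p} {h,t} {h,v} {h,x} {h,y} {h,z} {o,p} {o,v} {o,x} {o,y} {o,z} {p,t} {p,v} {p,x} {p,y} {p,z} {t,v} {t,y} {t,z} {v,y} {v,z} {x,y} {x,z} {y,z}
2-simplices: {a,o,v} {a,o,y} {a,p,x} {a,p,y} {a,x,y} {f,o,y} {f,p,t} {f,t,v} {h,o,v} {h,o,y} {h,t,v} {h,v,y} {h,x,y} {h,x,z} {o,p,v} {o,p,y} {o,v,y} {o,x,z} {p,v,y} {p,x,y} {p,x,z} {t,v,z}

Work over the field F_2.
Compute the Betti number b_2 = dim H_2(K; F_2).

b_2=3

n_0=10 n_1=39 n_2=22  [Z2]
∂1: piv[ah,ao,ap,av,ax,ay,fh,ft,fz] rk=9  ker:fo,fp,fv,fx,fy,ho,hp,ht,hv,hx,hy,hz,op,ov,ox,oy,oz,pt,pv,px,py,pz,tv,ty,tz,vy,vz,xy,xz,yz
∂2: piv[aov,aoy,apx,apy,axy,foy,fpt,ftv,hov,hoy,htv,hvy,hxy,hxz,opv,opy,oxz,pxz,tvz] rk=19  ker:ovy,pvy,pxy
b_2=(22−19)−0=3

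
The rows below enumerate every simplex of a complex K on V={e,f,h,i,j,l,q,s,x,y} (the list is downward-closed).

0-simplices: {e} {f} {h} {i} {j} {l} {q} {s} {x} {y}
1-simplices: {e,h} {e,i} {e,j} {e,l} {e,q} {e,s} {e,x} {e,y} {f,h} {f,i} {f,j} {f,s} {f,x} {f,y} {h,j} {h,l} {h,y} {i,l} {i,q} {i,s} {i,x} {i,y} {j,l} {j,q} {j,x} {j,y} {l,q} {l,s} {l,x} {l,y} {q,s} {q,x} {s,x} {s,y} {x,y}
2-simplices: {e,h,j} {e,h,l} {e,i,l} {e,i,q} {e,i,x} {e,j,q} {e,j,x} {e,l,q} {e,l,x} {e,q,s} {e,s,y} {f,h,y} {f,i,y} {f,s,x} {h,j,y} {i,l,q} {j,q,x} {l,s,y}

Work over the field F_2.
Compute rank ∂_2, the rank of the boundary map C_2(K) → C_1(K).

rank∂_2=17

n_0=10 n_1=35 n_2=18  [Z2]
∂1: piv[eh,ei,ej,el,eq,es,ex,ey,fh] rk=9  ker:fi,fj,fs,fx,fy,hj,hl,hy,il,iq,is,ix,iy,jl,jq,jx,jy,lq,ls,lx,ly,qs,qx,sx,sy,xy
∂2: piv[ehj,ehl,eil,eiq,eix,ejq,ejx,elq,elx,eqs,esy,fhy,fiy,fsx,hjy,jqx,lsy] rk=17  ker:ilq
rk∂_2=17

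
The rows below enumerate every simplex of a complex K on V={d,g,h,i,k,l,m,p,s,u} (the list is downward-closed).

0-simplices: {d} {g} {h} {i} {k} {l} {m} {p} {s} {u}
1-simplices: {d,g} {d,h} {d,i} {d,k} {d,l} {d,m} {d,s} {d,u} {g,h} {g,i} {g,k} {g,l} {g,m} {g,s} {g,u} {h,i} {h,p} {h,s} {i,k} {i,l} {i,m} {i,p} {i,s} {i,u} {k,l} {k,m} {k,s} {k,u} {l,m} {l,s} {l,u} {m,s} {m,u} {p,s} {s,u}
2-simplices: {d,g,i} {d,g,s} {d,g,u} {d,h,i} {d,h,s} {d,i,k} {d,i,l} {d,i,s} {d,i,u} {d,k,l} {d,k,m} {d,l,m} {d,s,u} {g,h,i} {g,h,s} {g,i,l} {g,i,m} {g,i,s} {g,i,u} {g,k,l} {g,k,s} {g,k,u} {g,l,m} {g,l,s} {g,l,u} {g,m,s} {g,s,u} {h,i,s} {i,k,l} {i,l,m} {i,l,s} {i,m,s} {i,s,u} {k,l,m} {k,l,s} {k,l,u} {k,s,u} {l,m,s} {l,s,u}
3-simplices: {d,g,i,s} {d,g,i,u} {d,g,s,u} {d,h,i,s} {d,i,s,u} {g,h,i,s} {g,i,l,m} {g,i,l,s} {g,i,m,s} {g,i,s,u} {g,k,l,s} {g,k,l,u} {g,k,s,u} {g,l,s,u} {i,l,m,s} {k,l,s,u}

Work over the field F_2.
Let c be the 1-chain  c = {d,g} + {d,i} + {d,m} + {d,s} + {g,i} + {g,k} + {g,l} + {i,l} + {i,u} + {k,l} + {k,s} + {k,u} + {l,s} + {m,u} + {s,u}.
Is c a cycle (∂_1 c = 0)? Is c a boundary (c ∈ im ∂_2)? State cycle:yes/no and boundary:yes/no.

n_0=10 n_1=35 n_2=39 n_3=16  [Z2]
∂1: piv[dg,dh,di,dk,dl,dm,ds,du,hp] rk=9  ker:gh,gi,gk,gl,gm,gs,gu,hi,hs,ik,il,im,ip,is,iu,kl,km,ks,ku,lm,ls,lu,ms,mu,ps,su
∂2: piv[dgi,dgs,dgu,dhi,dhs,dik,dil,dis,diu,dkl,dkm,dlm,dsu,ghi,gil,gim,gkl,gks,gku,glm,gls,glu,gms] rk=23  ker:ghs,gis,giu,gsu,his,ikl,ilm,ils,ims,isu,klm,kls,klu,ksu,lms,lsu
∂3: piv[dgis,dgiu,dgsu,dhis,disu,ghis,gilm,gils,gims,gkls,gklu,gksu,glsu,ilms] rk=14  ker:gisu,klsu
∂1c = 0
c vs im∂2: residual ≠ 0 ⇒ not boundary

cycle:yes boundary:no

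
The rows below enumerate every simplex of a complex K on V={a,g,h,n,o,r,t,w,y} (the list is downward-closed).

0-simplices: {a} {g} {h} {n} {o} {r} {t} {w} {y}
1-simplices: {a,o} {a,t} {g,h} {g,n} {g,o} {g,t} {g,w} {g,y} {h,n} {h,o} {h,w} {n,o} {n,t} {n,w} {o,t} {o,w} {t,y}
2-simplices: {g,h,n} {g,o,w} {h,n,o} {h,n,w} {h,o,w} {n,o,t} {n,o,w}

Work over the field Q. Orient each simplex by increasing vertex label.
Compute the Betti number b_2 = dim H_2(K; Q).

n_0=9 n_1=17 n_2=7  [Q]
∂1: piv[ao,at,gh,gn,go,gw,gy] rk=7  ker:gt,hn,ho,hw,no,nt,nw,ot,ow,ty
∂2: piv[ghn,gow,hno,hnw,how,not] rk=6  ker:now
b_2=(7−6)−0=1

b_2=1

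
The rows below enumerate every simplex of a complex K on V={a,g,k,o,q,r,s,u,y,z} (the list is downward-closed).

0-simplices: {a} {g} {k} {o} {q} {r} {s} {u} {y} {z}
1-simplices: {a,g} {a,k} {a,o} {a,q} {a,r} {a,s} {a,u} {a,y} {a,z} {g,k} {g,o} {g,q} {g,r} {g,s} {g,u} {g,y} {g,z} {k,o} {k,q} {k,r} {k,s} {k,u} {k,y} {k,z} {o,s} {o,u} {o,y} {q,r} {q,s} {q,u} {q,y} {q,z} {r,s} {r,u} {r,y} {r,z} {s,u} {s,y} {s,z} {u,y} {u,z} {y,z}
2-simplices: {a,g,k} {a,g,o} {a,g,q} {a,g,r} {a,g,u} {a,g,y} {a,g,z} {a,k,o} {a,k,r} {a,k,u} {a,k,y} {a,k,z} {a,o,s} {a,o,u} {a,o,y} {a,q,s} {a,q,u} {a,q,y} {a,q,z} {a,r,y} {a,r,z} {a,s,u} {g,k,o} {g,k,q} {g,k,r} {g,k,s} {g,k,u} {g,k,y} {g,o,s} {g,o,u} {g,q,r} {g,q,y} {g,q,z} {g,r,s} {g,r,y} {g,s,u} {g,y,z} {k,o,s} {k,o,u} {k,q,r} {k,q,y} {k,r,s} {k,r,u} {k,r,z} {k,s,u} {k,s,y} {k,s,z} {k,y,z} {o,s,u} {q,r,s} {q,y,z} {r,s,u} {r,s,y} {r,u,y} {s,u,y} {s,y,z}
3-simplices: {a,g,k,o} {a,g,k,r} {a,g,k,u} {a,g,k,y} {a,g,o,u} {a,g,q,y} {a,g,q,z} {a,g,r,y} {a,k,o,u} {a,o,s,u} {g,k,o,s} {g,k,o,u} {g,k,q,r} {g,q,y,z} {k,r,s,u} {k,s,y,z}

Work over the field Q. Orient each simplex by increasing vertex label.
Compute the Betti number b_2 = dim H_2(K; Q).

b_2=9

n_0=10 n_1=42 n_2=56 n_3=16  [Q]
∂1: piv[ag,ak,ao,aq,ar,as,au,ay,az] rk=9  ker:gk,go,gq,gr,gs,gu,gy,gz,ko,kq,kr,ks,ku,ky,kz,os,ou,oy,qr,qs,qu,qy,qz,rs,ru,ry,rz,su,sy,sz,uy,uz,yz
∂2: piv[agk,ago,agq,agr,agu,agy,agz,ako,akr,aku,aky,akz,aos,aou,aoy,aqs,aqu,aqy,aqz,ary,arz,asu,gkq,gks,gos,gqr,grs,gyz,kru,ksy,ksz,ruy] rk=32  ker:gko,gkr,gku,gky,gou,gqy,gqz,gry,gsu,kos,kou,kqr,kqy,krs,krz,ksu,kyz,osu,qrs,qyz,rsu,rsy,suy,syz
∂3: piv[agko,agkr,agku,agky,agou,agqy,agqz,agry,akou,aosu,gkos,gkqr,gqyz,krsu,ksyz] rk=15  ker:gkou
b_2=(56−32)−15=9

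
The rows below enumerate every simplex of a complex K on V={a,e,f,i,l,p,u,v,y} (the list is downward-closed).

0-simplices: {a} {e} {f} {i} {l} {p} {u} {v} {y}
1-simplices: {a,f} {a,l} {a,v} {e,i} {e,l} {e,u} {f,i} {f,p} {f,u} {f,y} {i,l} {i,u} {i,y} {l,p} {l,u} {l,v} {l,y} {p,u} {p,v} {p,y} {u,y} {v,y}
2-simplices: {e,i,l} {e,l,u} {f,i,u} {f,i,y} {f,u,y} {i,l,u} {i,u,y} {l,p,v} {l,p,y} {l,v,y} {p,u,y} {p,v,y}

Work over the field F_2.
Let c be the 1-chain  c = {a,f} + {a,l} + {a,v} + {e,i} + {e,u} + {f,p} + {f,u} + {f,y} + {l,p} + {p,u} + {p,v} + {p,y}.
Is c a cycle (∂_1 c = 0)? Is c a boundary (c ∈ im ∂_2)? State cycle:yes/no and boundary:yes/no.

cycle:no boundary:no

n_0=9 n_1=22 n_2=12  [Z2]
∂1: piv[af,al,av,ei,el,eu,fp,fy] rk=8  ker:fi,fu,il,iu,iy,lp,lu,lv,ly,pu,pv,py,uy,vy
∂2: piv[eil,elu,fiu,fiy,fuy,ilu,lpv,lpy,lvy,puy] rk=10  ker:iuy,pvy
∂1c = {a} + {i} + {p} + {u}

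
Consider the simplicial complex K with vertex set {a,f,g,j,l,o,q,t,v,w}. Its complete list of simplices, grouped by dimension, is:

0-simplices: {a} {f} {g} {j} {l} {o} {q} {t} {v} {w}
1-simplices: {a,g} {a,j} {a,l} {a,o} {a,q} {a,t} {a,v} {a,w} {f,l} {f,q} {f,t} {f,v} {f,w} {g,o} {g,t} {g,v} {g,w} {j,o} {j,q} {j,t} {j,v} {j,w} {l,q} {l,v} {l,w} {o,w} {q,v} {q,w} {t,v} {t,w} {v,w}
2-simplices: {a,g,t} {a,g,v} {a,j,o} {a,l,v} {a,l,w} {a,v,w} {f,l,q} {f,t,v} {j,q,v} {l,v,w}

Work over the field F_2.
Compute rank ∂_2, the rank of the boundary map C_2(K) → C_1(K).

n_0=10 n_1=31 n_2=10  [Z2]
∂1: piv[ag,aj,al,ao,aq,at,av,aw,fl] rk=9  ker:fq,ft,fv,fw,go,gt,gv,gw,jo,jq,jt,jv,jw,lq,lv,lw,ow,qv,qw,tv,tw,vw
∂2: piv[agt,agv,ajo,alv,alw,avw,flq,ftv,jqv] rk=9  ker:lvw
rk∂_2=9

rank∂_2=9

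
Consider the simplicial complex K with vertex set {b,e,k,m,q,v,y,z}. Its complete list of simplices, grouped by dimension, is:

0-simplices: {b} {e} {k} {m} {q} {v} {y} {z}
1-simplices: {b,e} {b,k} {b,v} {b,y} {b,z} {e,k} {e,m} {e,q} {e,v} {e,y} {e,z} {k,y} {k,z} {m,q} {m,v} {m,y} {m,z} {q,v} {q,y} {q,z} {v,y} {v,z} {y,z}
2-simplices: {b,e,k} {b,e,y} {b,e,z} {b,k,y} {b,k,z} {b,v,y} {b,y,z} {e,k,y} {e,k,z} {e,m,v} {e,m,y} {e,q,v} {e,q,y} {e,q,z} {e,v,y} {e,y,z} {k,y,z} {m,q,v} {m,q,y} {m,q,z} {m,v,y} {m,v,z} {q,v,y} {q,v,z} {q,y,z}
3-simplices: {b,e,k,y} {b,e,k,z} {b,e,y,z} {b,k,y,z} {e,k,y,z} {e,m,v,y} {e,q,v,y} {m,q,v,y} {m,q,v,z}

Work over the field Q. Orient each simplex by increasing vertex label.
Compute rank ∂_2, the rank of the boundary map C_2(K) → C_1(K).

rank∂_2=16

n_0=8 n_1=23 n_2=25 n_3=9  [Q]
∂1: piv[be,bk,bv,by,bz,em,eq] rk=7  ker:ek,ev,ey,ez,ky,kz,mq,mv,my,mz,qv,qy,qz,vy,vz,yz
∂2: piv[bek,bey,bez,bky,bkz,bvy,byz,emv,emy,eqv,eqy,eqz,evy,mqv,mqz,mvz] rk=16  ker:eky,ekz,eyz,kyz,mqy,mvy,qvy,qvz,qyz
∂3: piv[beky,bekz,beyz,bkyz,emvy,eqvy,mqvy,mqvz] rk=8  ker:ekyz
rk∂_2=16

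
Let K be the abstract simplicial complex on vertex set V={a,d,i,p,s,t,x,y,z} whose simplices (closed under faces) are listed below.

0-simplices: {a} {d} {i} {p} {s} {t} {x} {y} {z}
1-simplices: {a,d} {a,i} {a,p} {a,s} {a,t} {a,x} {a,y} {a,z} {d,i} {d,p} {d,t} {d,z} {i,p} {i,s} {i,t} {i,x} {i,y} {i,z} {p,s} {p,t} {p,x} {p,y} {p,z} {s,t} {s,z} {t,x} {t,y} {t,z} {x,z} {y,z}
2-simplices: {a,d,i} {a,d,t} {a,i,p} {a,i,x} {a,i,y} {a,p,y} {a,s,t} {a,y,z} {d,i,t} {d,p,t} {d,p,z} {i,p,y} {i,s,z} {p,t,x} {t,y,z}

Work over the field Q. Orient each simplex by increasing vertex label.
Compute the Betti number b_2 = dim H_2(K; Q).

b_2=1

n_0=9 n_1=30 n_2=15  [Q]
∂1: piv[ad,ai,ap,as,at,ax,ay,az] rk=8  ker:di,dp,dt,dz,ip,is,it,ix,iy,iz,ps,pt,px,py,pz,st,sz,tx,ty,tz,xz,yz
∂2: piv[adi,adt,aip,aix,aiy,apy,ast,ayz,dit,dpt,dpz,isz,ptx,tyz] rk=14  ker:ipy
b_2=(15−14)−0=1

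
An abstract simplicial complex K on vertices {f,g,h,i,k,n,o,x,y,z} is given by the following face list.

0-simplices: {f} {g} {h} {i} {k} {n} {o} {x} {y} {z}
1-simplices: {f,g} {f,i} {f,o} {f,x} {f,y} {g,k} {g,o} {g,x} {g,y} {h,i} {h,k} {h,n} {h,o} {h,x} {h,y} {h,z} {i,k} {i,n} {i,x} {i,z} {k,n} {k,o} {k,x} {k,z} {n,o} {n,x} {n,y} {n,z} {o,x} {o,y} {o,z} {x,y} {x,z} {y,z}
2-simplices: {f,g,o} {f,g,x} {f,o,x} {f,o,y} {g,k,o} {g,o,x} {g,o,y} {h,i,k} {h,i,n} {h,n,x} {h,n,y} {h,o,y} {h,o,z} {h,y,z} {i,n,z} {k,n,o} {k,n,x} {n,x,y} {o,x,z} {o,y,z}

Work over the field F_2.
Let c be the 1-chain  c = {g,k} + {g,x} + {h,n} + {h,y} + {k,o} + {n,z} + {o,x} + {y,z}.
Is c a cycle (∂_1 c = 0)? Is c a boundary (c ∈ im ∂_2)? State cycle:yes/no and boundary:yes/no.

cycle:yes boundary:no

n_0=10 n_1=34 n_2=20  [Z2]
∂1: piv[fg,fi,fo,fx,fy,gk,hi,hn,hz] rk=9  ker:go,gx,gy,hk,ho,hx,hy,ik,in,ix,iz,kn,ko,kx,kz,no,nx,ny,nz,ox,oy,oz,xy,xz,yz
∂2: piv[fgo,fgx,fox,foy,gko,goy,hik,hin,hnx,hny,hoy,hoz,hyz,inz,kno,knx,nxy,oxz] rk=18  ker:gox,oyz
∂1c = 0
c vs im∂2: residual ≠ 0 ⇒ not boundary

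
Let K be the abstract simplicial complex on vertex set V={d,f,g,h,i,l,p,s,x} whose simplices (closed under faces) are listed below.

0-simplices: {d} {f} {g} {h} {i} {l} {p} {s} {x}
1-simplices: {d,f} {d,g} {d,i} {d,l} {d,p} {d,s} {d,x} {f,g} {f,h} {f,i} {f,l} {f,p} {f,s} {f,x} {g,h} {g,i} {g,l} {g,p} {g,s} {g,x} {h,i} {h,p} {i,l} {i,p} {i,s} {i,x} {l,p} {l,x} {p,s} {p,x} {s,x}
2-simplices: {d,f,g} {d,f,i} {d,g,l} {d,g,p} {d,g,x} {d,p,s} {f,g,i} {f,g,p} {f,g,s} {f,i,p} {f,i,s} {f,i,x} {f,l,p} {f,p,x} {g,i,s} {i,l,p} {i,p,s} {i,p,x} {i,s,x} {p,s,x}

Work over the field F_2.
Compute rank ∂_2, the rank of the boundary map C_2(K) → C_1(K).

n_0=9 n_1=31 n_2=20  [Z2]
∂1: piv[df,dg,di,dl,dp,ds,dx,fh] rk=8  ker:fg,fi,fl,fp,fs,fx,gh,gi,gl,gp,gs,gx,hi,hp,il,ip,is,ix,lp,lx,ps,px,sx
∂2: piv[dfg,dfi,dgl,dgp,dgx,dps,fgi,fgp,fgs,fip,fis,fix,flp,fpx,ilp,ips,isx] rk=17  ker:gis,ipx,psx
rk∂_2=17

rank∂_2=17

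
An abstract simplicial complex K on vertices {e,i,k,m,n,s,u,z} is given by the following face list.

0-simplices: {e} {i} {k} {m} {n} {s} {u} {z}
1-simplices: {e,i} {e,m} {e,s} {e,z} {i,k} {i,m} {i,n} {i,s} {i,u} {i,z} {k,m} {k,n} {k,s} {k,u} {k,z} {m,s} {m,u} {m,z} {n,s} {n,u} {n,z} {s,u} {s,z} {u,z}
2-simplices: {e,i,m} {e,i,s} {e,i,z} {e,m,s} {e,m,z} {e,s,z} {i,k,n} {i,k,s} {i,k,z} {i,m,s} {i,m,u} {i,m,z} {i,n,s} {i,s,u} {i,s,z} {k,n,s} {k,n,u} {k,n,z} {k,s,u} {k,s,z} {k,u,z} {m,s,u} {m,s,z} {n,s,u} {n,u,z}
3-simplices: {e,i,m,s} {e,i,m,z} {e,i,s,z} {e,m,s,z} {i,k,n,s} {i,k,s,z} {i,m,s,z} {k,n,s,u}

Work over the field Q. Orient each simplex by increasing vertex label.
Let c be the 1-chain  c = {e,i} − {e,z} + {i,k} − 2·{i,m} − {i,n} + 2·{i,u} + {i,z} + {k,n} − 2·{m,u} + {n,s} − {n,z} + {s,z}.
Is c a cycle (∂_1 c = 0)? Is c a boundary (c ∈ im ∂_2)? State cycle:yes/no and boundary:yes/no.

n_0=8 n_1=24 n_2=25 n_3=8  [Q]
∂1: piv[ei,em,es,ez,ik,in,iu] rk=7  ker:im,is,iz,km,kn,ks,ku,kz,ms,mu,mz,ns,nu,nz,su,sz,uz
∂2: piv[eim,eis,eiz,ems,emz,esz,ikn,iks,ikz,imu,ins,isu,knu,knz,ksu,kuz] rk=16  ker:ims,imz,isz,kns,ksz,msu,msz,nsu,nuz
∂3: piv[eims,eimz,eisz,emsz,ikns,iksz,knsu] rk=7  ker:imsz
∂1c = 0
c vs im∂2: reduces to 0 ⇒ boundary

cycle:yes boundary:yes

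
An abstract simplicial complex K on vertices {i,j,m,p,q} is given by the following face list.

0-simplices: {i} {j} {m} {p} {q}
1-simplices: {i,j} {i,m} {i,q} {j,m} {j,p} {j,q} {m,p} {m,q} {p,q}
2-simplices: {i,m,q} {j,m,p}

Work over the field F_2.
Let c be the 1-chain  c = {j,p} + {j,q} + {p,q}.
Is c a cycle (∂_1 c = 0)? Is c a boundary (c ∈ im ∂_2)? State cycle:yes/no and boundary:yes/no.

n_0=5 n_1=9 n_2=2  [Z2]
∂1: piv[ij,im,iq,jp] rk=4  ker:jm,jq,mp,mq,pq
∂2: piv[imq,jmp] rk=2
∂1c = 0
c vs im∂2: residual ≠ 0 ⇒ not boundary

cycle:yes boundary:no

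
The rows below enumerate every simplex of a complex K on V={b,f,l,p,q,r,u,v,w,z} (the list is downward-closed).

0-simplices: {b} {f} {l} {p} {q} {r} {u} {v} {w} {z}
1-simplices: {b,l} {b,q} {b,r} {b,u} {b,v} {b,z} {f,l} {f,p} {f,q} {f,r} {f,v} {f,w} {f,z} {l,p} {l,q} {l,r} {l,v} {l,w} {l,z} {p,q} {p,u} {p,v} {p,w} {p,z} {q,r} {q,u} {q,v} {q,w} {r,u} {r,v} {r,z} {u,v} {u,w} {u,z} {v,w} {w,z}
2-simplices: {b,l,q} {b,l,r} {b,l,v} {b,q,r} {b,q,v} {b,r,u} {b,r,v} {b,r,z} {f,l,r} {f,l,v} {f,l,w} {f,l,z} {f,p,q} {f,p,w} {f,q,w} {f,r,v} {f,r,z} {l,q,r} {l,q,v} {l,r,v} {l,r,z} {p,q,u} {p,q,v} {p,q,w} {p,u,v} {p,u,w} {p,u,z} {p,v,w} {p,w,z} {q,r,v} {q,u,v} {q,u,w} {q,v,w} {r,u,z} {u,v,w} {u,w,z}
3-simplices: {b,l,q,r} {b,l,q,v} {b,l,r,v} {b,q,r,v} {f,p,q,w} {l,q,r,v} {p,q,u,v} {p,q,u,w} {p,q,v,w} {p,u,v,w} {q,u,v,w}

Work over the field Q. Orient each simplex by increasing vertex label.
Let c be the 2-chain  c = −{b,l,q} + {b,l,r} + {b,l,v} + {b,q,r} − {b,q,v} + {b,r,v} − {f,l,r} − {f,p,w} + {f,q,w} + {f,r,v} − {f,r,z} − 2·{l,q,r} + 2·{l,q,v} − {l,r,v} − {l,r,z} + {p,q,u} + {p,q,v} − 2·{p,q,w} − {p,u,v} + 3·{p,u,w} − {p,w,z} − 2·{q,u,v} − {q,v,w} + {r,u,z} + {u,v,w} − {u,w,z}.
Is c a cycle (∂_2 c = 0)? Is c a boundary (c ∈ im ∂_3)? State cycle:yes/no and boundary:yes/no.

n_0=10 n_1=36 n_2=36 n_3=11  [Q]
∂1: piv[bl,bq,br,bu,bv,bz,fl,fp,fw] rk=9  ker:fq,fr,fv,fz,lp,lq,lr,lv,lw,lz,pq,pu,pv,pw,pz,qr,qu,qv,qw,ru,rv,rz,uv,uw,uz,vw,wz
∂2: piv[blq,blr,blv,bqr,bqv,bru,brv,brz,flr,flv,flw,flz,fpq,fpw,fqw,frz,pqu,pqv,puv,puw,puz,pvw,pwz,ruz] rk=24  ker:frv,lqr,lqv,lrv,lrz,pqw,qrv,quv,quw,qvw,uvw,uwz
∂3: piv[blqr,blqv,blrv,bqrv,fpqw,pquv,pquw,pqvw,puvw] rk=9  ker:lqrv,quvw
∂2c = {b,l} + {b,q} − {b,r} − {b,v} − {f,l} − {f,p} + {f,q} + {f,r} − {f,v} + {f,z} − {l,q} + {l,z} + {p,u} − 3·{p,w} + {p,z} − {q,r} − {q,u} + 3·{q,v} + {r,u} + {r,v} − 3·{r,z} − 2·{u,v} + {u,w} + 2·{u,z} − 2·{w,z}

cycle:no boundary:no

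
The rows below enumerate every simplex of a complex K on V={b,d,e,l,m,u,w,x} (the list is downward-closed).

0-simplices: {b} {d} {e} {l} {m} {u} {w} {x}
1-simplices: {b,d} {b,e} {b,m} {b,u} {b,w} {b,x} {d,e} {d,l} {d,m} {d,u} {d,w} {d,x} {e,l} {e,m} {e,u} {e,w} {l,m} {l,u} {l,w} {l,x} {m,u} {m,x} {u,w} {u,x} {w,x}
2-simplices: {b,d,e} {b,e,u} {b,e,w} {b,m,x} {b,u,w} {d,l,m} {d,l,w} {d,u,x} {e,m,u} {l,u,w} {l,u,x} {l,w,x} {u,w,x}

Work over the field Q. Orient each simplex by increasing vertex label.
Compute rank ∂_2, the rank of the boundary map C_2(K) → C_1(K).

rank∂_2=12

n_0=8 n_1=25 n_2=13  [Q]
∂1: piv[bd,be,bm,bu,bw,bx,dl] rk=7  ker:de,dm,du,dw,dx,el,em,eu,ew,lm,lu,lw,lx,mu,mx,uw,ux,wx
∂2: piv[bde,beu,bew,bmx,buw,dlm,dlw,dux,emu,luw,lux,lwx] rk=12  ker:uwx
rk∂_2=12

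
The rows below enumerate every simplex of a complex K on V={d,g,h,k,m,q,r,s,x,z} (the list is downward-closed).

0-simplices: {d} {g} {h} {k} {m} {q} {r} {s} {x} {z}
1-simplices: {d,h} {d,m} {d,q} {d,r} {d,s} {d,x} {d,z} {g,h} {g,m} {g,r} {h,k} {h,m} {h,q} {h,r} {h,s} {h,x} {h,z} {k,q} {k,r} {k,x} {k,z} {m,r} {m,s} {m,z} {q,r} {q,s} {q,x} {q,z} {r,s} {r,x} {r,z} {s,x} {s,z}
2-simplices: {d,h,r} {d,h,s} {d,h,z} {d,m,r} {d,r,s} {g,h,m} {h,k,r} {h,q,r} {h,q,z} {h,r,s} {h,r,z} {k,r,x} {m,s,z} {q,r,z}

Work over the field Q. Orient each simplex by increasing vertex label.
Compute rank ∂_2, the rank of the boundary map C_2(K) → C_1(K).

n_0=10 n_1=33 n_2=14  [Q]
∂1: piv[dh,dm,dq,dr,ds,dx,dz,gh,hk] rk=9  ker:gm,gr,hm,hq,hr,hs,hx,hz,kq,kr,kx,kz,mr,ms,mz,qr,qs,qx,qz,rs,rx,rz,sx,sz
∂2: piv[dhr,dhs,dhz,dmr,drs,ghm,hkr,hqr,hqz,hrz,krx,msz] rk=12  ker:hrs,qrz
rk∂_2=12

rank∂_2=12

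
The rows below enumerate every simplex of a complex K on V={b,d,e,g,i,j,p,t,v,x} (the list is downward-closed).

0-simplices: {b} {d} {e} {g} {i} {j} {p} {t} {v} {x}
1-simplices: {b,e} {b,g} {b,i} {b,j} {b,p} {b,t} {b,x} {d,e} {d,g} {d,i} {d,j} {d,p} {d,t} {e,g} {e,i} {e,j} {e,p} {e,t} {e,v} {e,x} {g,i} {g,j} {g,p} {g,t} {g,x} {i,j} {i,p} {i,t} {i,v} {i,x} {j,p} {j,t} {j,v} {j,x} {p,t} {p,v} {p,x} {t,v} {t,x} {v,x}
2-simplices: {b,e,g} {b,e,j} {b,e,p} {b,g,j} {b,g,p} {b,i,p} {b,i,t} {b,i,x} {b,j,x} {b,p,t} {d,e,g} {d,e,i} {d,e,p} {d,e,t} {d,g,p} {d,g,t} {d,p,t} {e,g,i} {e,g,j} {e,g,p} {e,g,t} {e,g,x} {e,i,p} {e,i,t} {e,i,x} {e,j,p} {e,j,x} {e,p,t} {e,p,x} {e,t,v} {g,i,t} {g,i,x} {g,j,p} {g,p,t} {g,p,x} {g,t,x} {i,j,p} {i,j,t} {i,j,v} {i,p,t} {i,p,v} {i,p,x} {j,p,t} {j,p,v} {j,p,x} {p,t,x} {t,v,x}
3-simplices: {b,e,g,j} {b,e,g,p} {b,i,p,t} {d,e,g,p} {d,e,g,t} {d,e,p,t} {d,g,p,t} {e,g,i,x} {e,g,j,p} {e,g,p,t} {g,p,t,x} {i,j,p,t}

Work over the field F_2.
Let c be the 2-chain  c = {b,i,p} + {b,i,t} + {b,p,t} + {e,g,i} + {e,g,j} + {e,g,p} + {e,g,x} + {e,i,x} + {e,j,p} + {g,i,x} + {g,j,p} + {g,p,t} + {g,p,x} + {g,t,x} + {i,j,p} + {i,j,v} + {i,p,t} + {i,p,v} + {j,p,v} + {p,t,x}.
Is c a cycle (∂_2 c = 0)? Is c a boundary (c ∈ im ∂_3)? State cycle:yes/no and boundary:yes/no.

n_0=10 n_1=40 n_2=47 n_3=12  [Z2]
∂1: piv[be,bg,bi,bj,bp,bt,bx,de,ev] rk=9  ker:dg,di,dj,dp,dt,eg,ei,ej,ep,et,ex,gi,gj,gp,gt,gx,ij,ip,it,iv,ix,jp,jt,jv,jx,pt,pv,px,tv,tx,vx
∂2: piv[beg,bej,bep,bgj,bgp,bip,bit,bix,bjx,bpt,deg,dei,dep,det,dgt,dpt,egi,egx,eip,eix,ejp,epx,etv,gtx,ijp,ijt,ijv,ipv,tvx] rk=29  ker:dgp,egj,egp,egt,eit,ejx,ept,git,gix,gjp,gpt,gpx,ipt,ipx,jpt,jpv,jpx,ptx
∂3: piv[begj,begp,bipt,degp,degt,dept,dgpt,egix,egjp,gptx,ijpt] rk=11  ker:egpt
∂2c = 0
c vs im∂3: residual ≠ 0 ⇒ not boundary

cycle:yes boundary:no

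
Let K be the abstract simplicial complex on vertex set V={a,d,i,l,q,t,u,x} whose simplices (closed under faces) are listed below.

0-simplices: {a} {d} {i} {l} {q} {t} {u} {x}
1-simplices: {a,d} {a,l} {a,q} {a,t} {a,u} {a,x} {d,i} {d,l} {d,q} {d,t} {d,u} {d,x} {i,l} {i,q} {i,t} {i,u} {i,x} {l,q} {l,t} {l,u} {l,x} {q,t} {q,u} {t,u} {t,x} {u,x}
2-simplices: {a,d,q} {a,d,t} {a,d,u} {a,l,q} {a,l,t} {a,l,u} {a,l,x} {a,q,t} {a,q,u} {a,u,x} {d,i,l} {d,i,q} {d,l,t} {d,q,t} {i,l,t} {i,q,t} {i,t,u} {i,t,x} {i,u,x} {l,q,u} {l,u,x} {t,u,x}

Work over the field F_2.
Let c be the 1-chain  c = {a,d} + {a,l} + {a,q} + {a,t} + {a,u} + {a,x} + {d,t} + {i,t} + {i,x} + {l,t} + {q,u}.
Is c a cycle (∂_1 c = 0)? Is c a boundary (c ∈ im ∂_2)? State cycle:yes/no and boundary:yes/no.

n_0=8 n_1=26 n_2=22  [Z2]
∂1: piv[ad,al,aq,at,au,ax,di] rk=7  ker:dl,dq,dt,du,dx,il,iq,it,iu,ix,lq,lt,lu,lx,qt,qu,tu,tx,ux
∂2: piv[adq,adt,adu,alq,alt,alu,alx,aqt,aqu,aux,dil,diq,dlt,ilt,itu,itx,iux] rk=17  ker:dqt,iqt,lqu,lux,tux
∂1c = 0
c vs im∂2: residual ≠ 0 ⇒ not boundary

cycle:yes boundary:no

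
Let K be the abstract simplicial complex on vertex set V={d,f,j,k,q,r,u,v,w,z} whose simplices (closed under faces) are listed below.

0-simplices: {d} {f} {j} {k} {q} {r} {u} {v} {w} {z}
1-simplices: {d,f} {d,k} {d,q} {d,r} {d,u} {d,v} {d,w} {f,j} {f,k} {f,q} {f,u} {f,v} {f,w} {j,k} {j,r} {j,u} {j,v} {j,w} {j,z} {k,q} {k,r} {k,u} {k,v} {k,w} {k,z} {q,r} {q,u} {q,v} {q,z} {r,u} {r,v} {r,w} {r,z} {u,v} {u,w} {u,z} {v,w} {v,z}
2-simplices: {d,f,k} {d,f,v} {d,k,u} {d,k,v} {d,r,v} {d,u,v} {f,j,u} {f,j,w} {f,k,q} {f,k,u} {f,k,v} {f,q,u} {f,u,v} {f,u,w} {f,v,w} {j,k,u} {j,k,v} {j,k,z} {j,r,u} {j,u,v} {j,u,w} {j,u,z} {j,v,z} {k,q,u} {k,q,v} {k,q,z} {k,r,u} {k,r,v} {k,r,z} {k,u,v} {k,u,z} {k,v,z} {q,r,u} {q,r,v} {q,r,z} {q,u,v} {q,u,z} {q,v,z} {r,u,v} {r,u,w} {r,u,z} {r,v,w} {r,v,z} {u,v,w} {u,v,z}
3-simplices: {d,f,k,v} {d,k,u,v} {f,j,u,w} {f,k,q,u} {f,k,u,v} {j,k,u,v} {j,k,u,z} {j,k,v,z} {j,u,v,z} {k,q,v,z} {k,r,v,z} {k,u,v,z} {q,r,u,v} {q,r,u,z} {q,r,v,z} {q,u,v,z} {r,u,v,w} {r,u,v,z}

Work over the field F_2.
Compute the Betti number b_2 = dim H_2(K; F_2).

n_0=10 n_1=38 n_2=45 n_3=18  [Z2]
∂1: piv[df,dk,dq,dr,du,dv,dw,fj,jz] rk=9  ker:fk,fq,fu,fv,fw,jk,jr,ju,jv,jw,kq,kr,ku,kv,kw,kz,qr,qu,qv,qz,ru,rv,rw,rz,uv,uw,uz,vw,vz
∂2: piv[dfk,dfv,dku,dkv,drv,duv,fju,fjw,fkq,fku,fqu,fuw,fvw,jku,jkv,jkz,jru,juz,jvz,kqv,kqz,kru,krv,krz,qru,ruw] rk=26  ker:fkv,fuv,juv,juw,kqu,kuv,kuz,kvz,qrv,qrz,quv,quz,qvz,ruv,ruz,rvw,rvz,uvw,uvz
∂3: piv[dfkv,dkuv,fjuw,fkqu,fkuv,jkuv,jkuz,jkvz,juvz,kqvz,krvz,qruv,qruz,qrvz,quvz,ruvw] rk=16  ker:kuvz,ruvz
b_2=(45−26)−16=3

b_2=3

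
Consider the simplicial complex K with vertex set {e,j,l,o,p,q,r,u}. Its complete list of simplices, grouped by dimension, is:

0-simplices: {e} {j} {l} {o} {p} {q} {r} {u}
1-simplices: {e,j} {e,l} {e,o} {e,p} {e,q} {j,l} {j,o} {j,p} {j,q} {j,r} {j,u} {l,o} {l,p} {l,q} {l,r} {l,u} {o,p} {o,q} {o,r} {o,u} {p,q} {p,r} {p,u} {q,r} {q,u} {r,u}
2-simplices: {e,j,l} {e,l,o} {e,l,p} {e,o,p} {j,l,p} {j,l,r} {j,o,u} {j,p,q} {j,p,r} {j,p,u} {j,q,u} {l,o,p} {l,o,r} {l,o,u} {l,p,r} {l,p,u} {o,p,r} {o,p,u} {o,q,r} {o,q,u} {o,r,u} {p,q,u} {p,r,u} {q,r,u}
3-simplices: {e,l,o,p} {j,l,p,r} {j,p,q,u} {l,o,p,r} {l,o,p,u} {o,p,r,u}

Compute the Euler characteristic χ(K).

n_0=8 n_1=26 n_2=24 n_3=6
χ=+8−26+24−6=0

χ(K)=0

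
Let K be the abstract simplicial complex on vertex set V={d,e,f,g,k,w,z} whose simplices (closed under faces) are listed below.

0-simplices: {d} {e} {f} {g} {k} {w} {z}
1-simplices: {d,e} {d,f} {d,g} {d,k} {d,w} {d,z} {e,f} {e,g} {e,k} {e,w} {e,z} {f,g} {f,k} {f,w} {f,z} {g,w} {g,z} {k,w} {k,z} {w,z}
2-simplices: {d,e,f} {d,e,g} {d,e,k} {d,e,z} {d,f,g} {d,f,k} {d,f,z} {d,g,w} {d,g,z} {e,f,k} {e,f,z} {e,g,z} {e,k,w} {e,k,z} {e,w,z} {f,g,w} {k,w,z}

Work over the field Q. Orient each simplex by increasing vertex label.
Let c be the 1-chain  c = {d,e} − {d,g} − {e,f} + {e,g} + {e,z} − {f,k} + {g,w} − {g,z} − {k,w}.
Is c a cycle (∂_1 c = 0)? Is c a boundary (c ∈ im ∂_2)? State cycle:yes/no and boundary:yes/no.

n_0=7 n_1=20 n_2=17  [Q]
∂1: piv[de,df,dg,dk,dw,dz] rk=6  ker:ef,eg,ek,ew,ez,fg,fk,fw,fz,gw,gz,kw,kz,wz
∂2: piv[def,deg,dek,dez,dfg,dfk,dfz,dgw,dgz,ekw,ekz,ewz,fgw] rk=13  ker:efk,efz,egz,kwz
∂1c = 0
c vs im∂2: residual ≠ 0 ⇒ not boundary

cycle:yes boundary:no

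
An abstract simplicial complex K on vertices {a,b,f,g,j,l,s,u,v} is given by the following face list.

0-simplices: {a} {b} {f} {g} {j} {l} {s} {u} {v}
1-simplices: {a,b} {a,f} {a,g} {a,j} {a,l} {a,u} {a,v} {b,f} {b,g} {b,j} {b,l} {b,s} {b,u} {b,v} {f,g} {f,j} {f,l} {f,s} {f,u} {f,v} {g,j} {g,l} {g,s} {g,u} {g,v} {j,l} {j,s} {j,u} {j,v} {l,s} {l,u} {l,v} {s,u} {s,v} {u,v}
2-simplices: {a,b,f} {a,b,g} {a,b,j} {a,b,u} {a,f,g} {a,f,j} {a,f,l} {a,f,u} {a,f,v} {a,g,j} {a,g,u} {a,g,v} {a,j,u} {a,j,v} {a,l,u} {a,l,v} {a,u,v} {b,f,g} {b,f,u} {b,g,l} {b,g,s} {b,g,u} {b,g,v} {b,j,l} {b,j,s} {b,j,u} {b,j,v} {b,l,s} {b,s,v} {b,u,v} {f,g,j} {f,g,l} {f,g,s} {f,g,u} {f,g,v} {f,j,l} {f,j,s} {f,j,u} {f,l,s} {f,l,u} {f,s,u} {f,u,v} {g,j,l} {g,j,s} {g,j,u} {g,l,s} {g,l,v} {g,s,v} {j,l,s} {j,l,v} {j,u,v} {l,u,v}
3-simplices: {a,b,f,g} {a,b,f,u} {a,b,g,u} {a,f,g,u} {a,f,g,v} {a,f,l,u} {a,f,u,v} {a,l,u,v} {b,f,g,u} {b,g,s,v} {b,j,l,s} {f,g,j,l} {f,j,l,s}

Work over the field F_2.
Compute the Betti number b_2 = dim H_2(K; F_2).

b_2=13

n_0=9 n_1=35 n_2=52 n_3=13  [Z2]
∂1: piv[ab,af,ag,aj,al,au,av,bs] rk=8  ker:bf,bg,bj,bl,bu,bv,fg,fj,fl,fs,fu,fv,gj,gl,gs,gu,gv,jl,js,ju,jv,ls,lu,lv,su,sv,uv
∂2: piv[abf,abg,abj,abu,afg,afj,afl,afu,afv,agj,agu,agv,aju,ajv,alu,alv,auv,bgl,bgs,bgv,bjl,bjs,bls,bsv,fgl,fgs,fsu] rk=27  ker:bfg,bfu,bgu,bju,bjv,buv,fgj,fgu,fgv,fjl,fjs,fju,fls,flu,fuv,gjl,gjs,gju,gls,glv,gsv,jls,jlv,juv,luv
∂3: piv[abfg,abfu,abgu,afgu,afgv,aflu,afuv,aluv,bgsv,bjls,fgjl,fjls] rk=12  ker:bfgu
b_2=(52−27)−12=13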